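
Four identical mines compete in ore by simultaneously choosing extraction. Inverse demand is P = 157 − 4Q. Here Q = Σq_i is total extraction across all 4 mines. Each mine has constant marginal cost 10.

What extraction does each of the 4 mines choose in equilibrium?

7.35

A representative mine's profit is π_i = q_i(157 − 4Q) − 10q_i, with Q = q_i + Σ_{j≠i} q_j.
First-order condition: 147 − 8q_i − 4Σ_{j≠i} q_j = 0.
With identical mines, set every q_j = q: then 147 − 8q − 12q = 0, i.e. q = 147/20 = 7.35.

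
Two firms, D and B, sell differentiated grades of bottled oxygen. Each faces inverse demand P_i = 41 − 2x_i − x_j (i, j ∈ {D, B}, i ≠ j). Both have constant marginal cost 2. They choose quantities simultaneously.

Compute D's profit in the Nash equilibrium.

121.68

Firm D's profit: π = x_D(41 − 2x_D − x_B) − 2x_D.
∂π/∂x_D = 39 − 4x_D − x_B = 0 ⇒ x_D = 9.75 − 0.25x_B.
Setting x_D = x_B in the reaction function: x_D = 9.75 − 0.25x_D, so x_D = 9.75 / 1.25 = 7.8.
P_D = 41 − 2·7.8 − 7.8 = 17.6.
Profit = (17.6 − 2)·7.8 = 121.68.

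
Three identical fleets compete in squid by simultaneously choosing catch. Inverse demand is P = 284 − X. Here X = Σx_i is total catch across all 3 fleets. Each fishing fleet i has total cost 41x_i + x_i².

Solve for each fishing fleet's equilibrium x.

A representative fishing fleet's profit is π_i = x_i(284 − X) − 41x_i − x_i², with X = x_i + Σ_{j≠i} x_j.
First-order condition: 243 − 4x_i − Σ_{j≠i} x_j = 0.
In a symmetric equilibrium every fishing fleet chooses the same x, so Σ_{j≠i} x_j = 2x. The condition becomes 243 − 6x = 0, giving x = 243/6 = 40.5.

40.5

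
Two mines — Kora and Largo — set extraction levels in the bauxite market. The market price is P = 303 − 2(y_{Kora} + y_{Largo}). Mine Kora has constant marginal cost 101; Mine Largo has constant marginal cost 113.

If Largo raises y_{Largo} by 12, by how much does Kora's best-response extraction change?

-6

Mine Kora's profit: π = y_{Kora}(303 − 2(y_{Kora} + y_{Largo})) − 101y_{Kora}.
∂π/∂y_{Kora} = 202 − 4y_{Kora} − 2y_{Largo} = 0, so y_{Kora} = 50.5 − 0.5y_{Largo}.
The reaction-function slope is −0.5, so a 12-unit rise in y_{Largo} moves y_{Kora} by −0.5 × 12 = −6. Kora's best response falls — the actions are strategic substitutes.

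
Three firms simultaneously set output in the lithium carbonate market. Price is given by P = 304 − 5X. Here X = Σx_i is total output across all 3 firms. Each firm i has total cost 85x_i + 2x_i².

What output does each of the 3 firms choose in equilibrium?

9.125

A representative firm's profit is π_i = x_i(304 − 5X) − 85x_i − 2x_i², with X = x_i + Σ_{j≠i} x_j.
First-order condition: 219 − 14x_i − 5Σ_{j≠i} x_j = 0.
In a symmetric equilibrium every firm chooses the same x, so Σ_{j≠i} x_j = 2x. The condition becomes 219 − 24x = 0, giving x = 219/24 = 9.125.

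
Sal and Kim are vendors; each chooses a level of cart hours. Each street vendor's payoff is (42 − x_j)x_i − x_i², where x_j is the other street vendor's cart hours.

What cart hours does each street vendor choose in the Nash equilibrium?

Sal's payoff is (42 − x_K)x_S − x_S².
∂π/∂x_S = 42 − x_K − 2x_S = 0, so x_S = 21 − 0.5x_K.
By symmetry x_K = x_S; substituting into the reaction function, 1.5x_S = 21 and x_S = 14.

14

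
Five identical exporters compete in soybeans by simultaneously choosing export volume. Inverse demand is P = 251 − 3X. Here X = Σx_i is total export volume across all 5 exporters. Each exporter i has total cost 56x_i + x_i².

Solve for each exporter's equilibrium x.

A representative exporter's profit is π_i = x_i(251 − 3X) − 56x_i − x_i², with X = x_i + Σ_{j≠i} x_j.
First-order condition: 195 − 8x_i − 3Σ_{j≠i} x_j = 0.
In a symmetric equilibrium every exporter chooses the same x, so Σ_{j≠i} x_j = 4x. The condition becomes 195 − 20x = 0, giving x = 195/20 = 9.75.

9.75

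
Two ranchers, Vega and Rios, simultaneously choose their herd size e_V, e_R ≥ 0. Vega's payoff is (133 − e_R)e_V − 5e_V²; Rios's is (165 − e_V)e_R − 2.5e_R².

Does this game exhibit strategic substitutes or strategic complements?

Expanding Vega's payoff: 133e_V − e_Re_V − 5e_V².
∂π/∂e_V = 133 − e_R − 10e_V = 0, so e_V = 13.3 − 0.1e_R.
The best-response slope de_V/de_R = −0.1 < 0: the reaction function is downward-sloping, so the choices are strategic substitutes.

strategic substitutes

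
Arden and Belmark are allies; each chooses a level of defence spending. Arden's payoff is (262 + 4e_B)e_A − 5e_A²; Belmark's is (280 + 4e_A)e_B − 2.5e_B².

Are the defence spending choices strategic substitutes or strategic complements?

strategic complements

Expanding Arden's payoff: 262e_A + 4e_Be_A − 5e_A².
∂π/∂e_A = 262 + 4e_B − 10e_A = 0, so e_A = 26.2 + 0.4e_B.
The best-response slope de_A/de_B = 0.4 > 0: the reaction function is upward-sloping, so the choices are strategic complements.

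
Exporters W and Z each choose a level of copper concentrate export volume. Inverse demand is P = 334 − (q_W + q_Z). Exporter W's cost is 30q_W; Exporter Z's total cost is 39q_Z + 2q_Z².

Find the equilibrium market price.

169

Exporter W's profit: π = q_W(334 − (q_W + q_Z)) − 30q_W.
∂π/∂q_W = 304 − 2q_W − q_Z = 0, so q_W = 152 − 0.5q_Z.
For Z: ∂π/∂q_Z = 295 − 6q_Z − q_W = 0 ⇒ q_Z = 295/6 − (1/6)q_W.
Solving the two reaction functions simultaneously: (1 − (−0.5)(−1/6))q_W = 152 − 0.5·(295/6), so (11/12)q_W = 1529/12 and q_W = 139.
Then q_Z = 295/6 − (1/6)·139 = 26.
Equilibrium price: P = 334 − 165 = 169.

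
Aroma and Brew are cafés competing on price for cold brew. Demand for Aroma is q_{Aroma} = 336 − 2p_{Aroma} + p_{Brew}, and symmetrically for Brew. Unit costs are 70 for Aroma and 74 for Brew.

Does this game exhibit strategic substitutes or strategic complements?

strategic complements

Aroma's profit: π = (p_{Aroma} − 70)(336 − 2p_{Aroma} + p_{Brew}).
∂π/∂p_{Aroma} = 476 − 4p_{Aroma} + p_{Brew} = 0 ⇒ p_{Aroma} = 119 + 0.25p_{Brew}.
The best-response slope dp_{Aroma}/dp_{Brew} = 0.25 > 0: the reaction function is upward-sloping, so the choices are strategic complements.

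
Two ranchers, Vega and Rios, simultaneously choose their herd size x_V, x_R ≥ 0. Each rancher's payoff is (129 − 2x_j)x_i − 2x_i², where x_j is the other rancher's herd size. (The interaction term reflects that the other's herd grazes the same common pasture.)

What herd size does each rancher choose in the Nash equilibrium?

Vega's payoff is (129 − 2x_R)x_V − 2x_V².
∂π/∂x_V = 129 − 2x_R − 4x_V = 0, so x_V = 32.25 − 0.5x_R.
By symmetry x_R = x_V; substituting into the reaction function, 1.5x_V = 32.25 and x_V = 21.5.

21.5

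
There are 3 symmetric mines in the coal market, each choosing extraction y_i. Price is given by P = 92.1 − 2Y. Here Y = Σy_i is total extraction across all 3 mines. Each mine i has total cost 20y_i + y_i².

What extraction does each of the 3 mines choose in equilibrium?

A representative mine's profit is π_i = y_i(92.1 − 2Y) − 20y_i − y_i², with Y = y_i + Σ_{j≠i} y_j.
First-order condition: 72.1 − 6y_i − 2Σ_{j≠i} y_j = 0.
Imposing symmetry (y_j = y for all j) turns Σ_{j≠i} y_j into 2y, so 72.1 = 10y and y = 7.21.

7.21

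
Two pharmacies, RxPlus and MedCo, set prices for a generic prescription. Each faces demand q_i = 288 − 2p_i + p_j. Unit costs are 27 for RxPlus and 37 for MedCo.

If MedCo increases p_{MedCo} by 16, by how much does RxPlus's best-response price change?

4

RxPlus's profit: π = (p_{RxPlus} − 27)(288 − 2p_{RxPlus} + p_{MedCo}).
∂π/∂p_{RxPlus} = 342 − 4p_{RxPlus} + p_{MedCo} = 0 ⇒ p_{RxPlus} = 85.5 + 0.25p_{MedCo}.
The reaction-function slope is 0.25, so a 16-unit rise in p_{MedCo} moves p_{RxPlus} by 0.25 × 16 = 4. RxPlus's best response rises — the actions are strategic complements.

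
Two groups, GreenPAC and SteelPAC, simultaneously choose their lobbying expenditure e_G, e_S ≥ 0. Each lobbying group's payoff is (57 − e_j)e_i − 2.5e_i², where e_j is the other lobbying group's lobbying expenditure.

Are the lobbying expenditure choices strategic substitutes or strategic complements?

GreenPAC's payoff is (57 − e_S)e_G − 2.5e_G².
∂π/∂e_G = 57 − e_S − 5e_G = 0, so e_G = 11.4 − 0.2e_S.
The best-response slope de_G/de_S = −0.2 < 0: the reaction function is downward-sloping, so the choices are strategic substitutes.

strategic substitutes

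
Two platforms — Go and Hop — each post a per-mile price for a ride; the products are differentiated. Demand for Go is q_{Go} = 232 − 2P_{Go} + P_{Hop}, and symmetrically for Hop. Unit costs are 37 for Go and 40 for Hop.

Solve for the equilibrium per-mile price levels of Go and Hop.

Go's profit: π = (P_{Go} − 37)(232 − 2P_{Go} + P_{Hop}).
∂π/∂P_{Go} = 306 − 4P_{Go} + P_{Hop} = 0 ⇒ P_{Go} = 76.5 + 0.25P_{Hop}.
Similarly P_{Hop} = 78 + 0.25P_{Go}.
Substituting the second reaction function into the first: P_{Go} = 76.5 + 0.25(78 + 0.25P_{Go}), which gives 0.9375P_{Go} = 96 ⇒ P_{Go} = 102.4.
Then P_{Hop} = 78 + 0.25·102.4 = 103.6.

102.4, 103.6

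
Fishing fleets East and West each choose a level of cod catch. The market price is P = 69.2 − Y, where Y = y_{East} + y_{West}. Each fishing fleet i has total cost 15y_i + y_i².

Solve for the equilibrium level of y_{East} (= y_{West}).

Fishing fleet East's profit: π = y_{East}(69.2 − (y_{East} + y_{West})) − 15y_{East} − y_{East}².
∂π/∂y_{East} = 54.2 − 4y_{East} − y_{West} = 0, so y_{East} = 13.55 − 0.25y_{West}.
The game is symmetric, so in equilibrium y_{West} = y_{East}: the reaction function gives 1.25y_{East} = 13.55, hence y_{East} = 10.84.

10.84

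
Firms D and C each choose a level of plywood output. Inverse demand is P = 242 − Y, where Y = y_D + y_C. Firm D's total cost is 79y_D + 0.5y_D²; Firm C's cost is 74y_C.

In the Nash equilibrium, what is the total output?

Firm D's profit: π = y_D(242 − (y_D + y_C)) − 79y_D − 0.5y_D².
∂π/∂y_D = 163 − 3y_D − y_C = 0, so y_D = 163/3 − (1/3)y_C.
For C: ∂π/∂y_C = 168 − 2y_C − y_D = 0 ⇒ y_C = 84 − 0.5y_D.
Substituting the second reaction function into the first: y_D = 163/3 − (1/3)(84 − 0.5y_D), which gives (5/6)y_D = 79/3 ⇒ y_D = 31.6.
Then y_C = 84 − 0.5·31.6 = 68.2.
Total output: 31.6 + 68.2 = 99.8.

99.8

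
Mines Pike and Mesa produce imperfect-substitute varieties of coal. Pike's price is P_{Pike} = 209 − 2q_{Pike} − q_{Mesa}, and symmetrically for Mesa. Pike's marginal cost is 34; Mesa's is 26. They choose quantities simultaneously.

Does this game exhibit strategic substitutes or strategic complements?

Mine Pike's profit: π = q_{Pike}(209 − 2q_{Pike} − q_{Mesa}) − 34q_{Pike}.
∂π/∂q_{Pike} = 175 − 4q_{Pike} − q_{Mesa} = 0 ⇒ q_{Pike} = 43.75 − 0.25q_{Mesa}.
The best-response slope dq_{Pike}/dq_{Mesa} = −0.25 < 0: the reaction function is downward-sloping, so the choices are strategic substitutes.

strategic substitutes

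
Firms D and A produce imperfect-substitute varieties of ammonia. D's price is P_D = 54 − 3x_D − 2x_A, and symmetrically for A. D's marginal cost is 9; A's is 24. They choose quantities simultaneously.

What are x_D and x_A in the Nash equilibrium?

6.5625, 2.8125

Firm D's profit: π = x_D(54 − 3x_D − 2x_A) − 9x_D.
∂π/∂x_D = 45 − 6x_D − 2x_A = 0 ⇒ x_D = 7.5 − (1/3)x_A.
Similarly x_A = 5 − (1/3)x_D.
Substituting the second reaction function into the first: x_D = 7.5 − (1/3)(5 − (1/3)x_D), which gives (8/9)x_D = 35/6 ⇒ x_D = 6.5625.
Then x_A = 5 − (1/3)·6.5625 = 2.8125.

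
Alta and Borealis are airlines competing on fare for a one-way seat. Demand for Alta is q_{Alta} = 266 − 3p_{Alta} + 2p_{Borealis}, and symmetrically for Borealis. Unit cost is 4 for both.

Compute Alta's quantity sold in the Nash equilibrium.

196.5

Alta's profit: π = (p_{Alta} − 4)(266 − 3p_{Alta} + 2p_{Borealis}).
∂π/∂p_{Alta} = 278 − 6p_{Alta} + 2p_{Borealis} = 0 ⇒ p_{Alta} = 139/3 + (1/3)p_{Borealis}.
The game is symmetric, so in equilibrium p_{Borealis} = p_{Alta}: the reaction function gives (2/3)p_{Alta} = 139/3, hence p_{Alta} = 69.5.
q_{Alta} = 266 − 3·69.5 + 2·69.5 = 196.5.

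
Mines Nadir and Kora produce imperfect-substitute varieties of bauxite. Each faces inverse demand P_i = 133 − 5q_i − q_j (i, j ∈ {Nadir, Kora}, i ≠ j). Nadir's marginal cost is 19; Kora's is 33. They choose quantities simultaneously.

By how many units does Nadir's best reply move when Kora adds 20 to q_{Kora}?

Mine Nadir's profit: π = q_{Nadir}(133 − 5q_{Nadir} − q_{Kora}) − 19q_{Nadir}.
∂π/∂q_{Nadir} = 114 − 10q_{Nadir} − q_{Kora} = 0 ⇒ q_{Nadir} = 11.4 − 0.1q_{Kora}.
The reaction-function slope is −0.1, so a 20-unit rise in q_{Kora} moves q_{Nadir} by −0.1 × 20 = −2. Nadir's best response falls — the actions are strategic substitutes.

-2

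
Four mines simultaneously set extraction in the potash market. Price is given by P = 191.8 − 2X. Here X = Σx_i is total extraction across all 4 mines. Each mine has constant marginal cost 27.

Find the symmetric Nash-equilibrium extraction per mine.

A representative mine's profit is π_i = x_i(191.8 − 2X) − 27x_i, with X = x_i + Σ_{j≠i} x_j.
First-order condition: 164.8 − 4x_i − 2Σ_{j≠i} x_j = 0.
In a symmetric equilibrium every mine chooses the same x, so Σ_{j≠i} x_j = 3x. The condition becomes 164.8 − 10x = 0, giving x = 164.8/10 = 16.48.

16.48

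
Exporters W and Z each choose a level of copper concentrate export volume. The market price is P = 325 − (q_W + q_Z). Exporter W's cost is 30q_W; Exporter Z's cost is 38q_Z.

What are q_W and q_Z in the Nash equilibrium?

101, 93

Exporter W's profit: π = q_W(325 − (q_W + q_Z)) − 30q_W.
∂π/∂q_W = 295 − 2q_W − q_Z = 0, so q_W = 147.5 − 0.5q_Z.
By the same steps for Z: q_Z = 143.5 − 0.5q_W.
Plugging q_Z into W's best response: q_W = 147.5 − 0.5(143.5 − 0.5q_W) ⇒ 0.75q_W = 75.75, so q_W = 101.
Then q_Z = 143.5 − 0.5·101 = 93.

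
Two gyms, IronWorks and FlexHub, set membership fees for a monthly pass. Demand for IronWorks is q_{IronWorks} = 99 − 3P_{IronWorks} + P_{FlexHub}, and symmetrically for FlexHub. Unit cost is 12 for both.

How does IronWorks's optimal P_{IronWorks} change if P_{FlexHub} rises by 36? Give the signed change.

IronWorks's profit: π = (P_{IronWorks} − 12)(99 − 3P_{IronWorks} + P_{FlexHub}).
∂π/∂P_{IronWorks} = 135 − 6P_{IronWorks} + P_{FlexHub} = 0 ⇒ P_{IronWorks} = 22.5 + (1/6)P_{FlexHub}.
The reaction-function slope is 1/6, so a 36-unit rise in P_{FlexHub} moves P_{IronWorks} by 1/6 × 36 = 6. IronWorks's best response rises — the actions are strategic complements.

6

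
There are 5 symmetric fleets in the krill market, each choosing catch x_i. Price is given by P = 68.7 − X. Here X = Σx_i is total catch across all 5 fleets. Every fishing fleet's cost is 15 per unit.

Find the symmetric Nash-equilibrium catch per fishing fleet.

8.95

A representative fishing fleet's profit is π_i = x_i(68.7 − X) − 15x_i, with X = x_i + Σ_{j≠i} x_j.
First-order condition: 53.7 − 2x_i − Σ_{j≠i} x_j = 0.
Imposing symmetry (x_j = x for all j) turns Σ_{j≠i} x_j into 4x, so 53.7 = 6x and x = 8.95.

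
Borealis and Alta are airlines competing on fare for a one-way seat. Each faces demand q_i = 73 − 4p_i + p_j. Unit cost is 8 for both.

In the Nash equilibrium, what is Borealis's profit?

Borealis's profit: π = (p_{Borealis} − 8)(73 − 4p_{Borealis} + p_{Alta}).
∂π/∂p_{Borealis} = 105 − 8p_{Borealis} + p_{Alta} = 0 ⇒ p_{Borealis} = 13.125 + 0.125p_{Alta}.
By symmetry p_{Alta} = p_{Borealis}; substituting into the reaction function, 0.875p_{Borealis} = 13.125 and p_{Borealis} = 15.
q_{Borealis} = 73 − 4·15 + 15 = 28.
Profit = (15 − 8)·28 = 196.

196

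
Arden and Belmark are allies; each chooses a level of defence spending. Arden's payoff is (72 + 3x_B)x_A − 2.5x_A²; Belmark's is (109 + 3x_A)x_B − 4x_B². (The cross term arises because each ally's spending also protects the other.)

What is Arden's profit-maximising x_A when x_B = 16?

24

Expanding Arden's payoff: 72x_A + 3x_Bx_A − 2.5x_A².
∂π/∂x_A = 72 + 3x_B − 5x_A = 0, so x_A = 14.4 + 0.6x_B.
At x_B = 16: x_A = 14.4 + 0.6·16 = 24.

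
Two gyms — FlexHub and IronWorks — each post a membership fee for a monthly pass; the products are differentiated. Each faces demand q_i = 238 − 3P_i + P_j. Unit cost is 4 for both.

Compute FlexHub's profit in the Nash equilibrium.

6348

FlexHub's profit: π = (P_{FlexHub} − 4)(238 − 3P_{FlexHub} + P_{IronWorks}).
∂π/∂P_{FlexHub} = 250 − 6P_{FlexHub} + P_{IronWorks} = 0 ⇒ P_{FlexHub} = 125/3 + (1/6)P_{IronWorks}.
Setting P_{FlexHub} = P_{IronWorks} in the reaction function: P_{FlexHub} = 125/3 + (1/6)P_{FlexHub}, so P_{FlexHub} = (125/3) / (5/6) = 50.
q_{FlexHub} = 238 − 3·50 + 50 = 138.
Profit = (50 − 4)·138 = 6348.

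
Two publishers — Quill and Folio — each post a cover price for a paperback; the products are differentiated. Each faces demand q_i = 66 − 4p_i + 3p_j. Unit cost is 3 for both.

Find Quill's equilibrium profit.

635.04

Quill's profit: π = (p_{Quill} − 3)(66 − 4p_{Quill} + 3p_{Folio}).
∂π/∂p_{Quill} = 78 − 8p_{Quill} + 3p_{Folio} = 0 ⇒ p_{Quill} = 9.75 + 0.375p_{Folio}.
The game is symmetric, so in equilibrium p_{Folio} = p_{Quill}: the reaction function gives 0.625p_{Quill} = 9.75, hence p_{Quill} = 15.6.
q_{Quill} = 66 − 4·15.6 + 3·15.6 = 50.4.
Profit = (15.6 − 3)·50.4 = 635.04.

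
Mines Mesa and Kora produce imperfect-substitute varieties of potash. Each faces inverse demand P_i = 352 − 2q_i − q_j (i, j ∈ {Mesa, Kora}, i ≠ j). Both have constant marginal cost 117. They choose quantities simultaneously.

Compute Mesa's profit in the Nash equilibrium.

4418

Mine Mesa's profit: π = q_{Mesa}(352 − 2q_{Mesa} − q_{Kora}) − 117q_{Mesa}.
∂π/∂q_{Mesa} = 235 − 4q_{Mesa} − q_{Kora} = 0 ⇒ q_{Mesa} = 58.75 − 0.25q_{Kora}.
The game is symmetric, so in equilibrium q_{Kora} = q_{Mesa}: the reaction function gives 1.25q_{Mesa} = 58.75, hence q_{Mesa} = 47.
P_{Mesa} = 352 − 2·47 − 47 = 211.
Profit = (211 − 117)·47 = 4418.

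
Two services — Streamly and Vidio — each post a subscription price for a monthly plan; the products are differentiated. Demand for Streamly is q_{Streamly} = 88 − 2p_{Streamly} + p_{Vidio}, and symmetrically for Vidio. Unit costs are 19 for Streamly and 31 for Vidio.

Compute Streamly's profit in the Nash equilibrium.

Streamly's profit: π = (p_{Streamly} − 19)(88 − 2p_{Streamly} + p_{Vidio}).
∂π/∂p_{Streamly} = 126 − 4p_{Streamly} + p_{Vidio} = 0 ⇒ p_{Streamly} = 31.5 + 0.25p_{Vidio}.
Similarly p_{Vidio} = 37.5 + 0.25p_{Streamly}.
Plugging p_{Vidio} into Streamly's best response: p_{Streamly} = 31.5 + 0.25(37.5 + 0.25p_{Streamly}) ⇒ 0.9375p_{Streamly} = 40.875, so p_{Streamly} = 43.6.
Then p_{Vidio} = 37.5 + 0.25·43.6 = 48.4.
q_{Streamly} = 88 − 2·43.6 + 48.4 = 49.2.
Profit = (43.6 − 19)·49.2 = 1210.32.

1210.32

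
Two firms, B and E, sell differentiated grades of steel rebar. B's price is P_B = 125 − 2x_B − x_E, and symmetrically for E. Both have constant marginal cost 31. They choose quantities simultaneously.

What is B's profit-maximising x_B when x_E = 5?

22.25

Firm B's profit: π = x_B(125 − 2x_B − x_E) − 31x_B.
∂π/∂x_B = 94 − 4x_B − x_E = 0 ⇒ x_B = 23.5 − 0.25x_E.
At x_E = 5: x_B = 23.5 − 0.25·5 = 22.25.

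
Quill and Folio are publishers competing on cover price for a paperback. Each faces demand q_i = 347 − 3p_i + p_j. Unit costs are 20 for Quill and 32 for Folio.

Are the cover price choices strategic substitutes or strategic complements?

strategic complements

Quill's profit: π = (p_{Quill} − 20)(347 − 3p_{Quill} + p_{Folio}).
∂π/∂p_{Quill} = 407 − 6p_{Quill} + p_{Folio} = 0 ⇒ p_{Quill} = 407/6 + (1/6)p_{Folio}.
The best-response slope dp_{Quill}/dp_{Folio} = 1/6 > 0: the reaction function is upward-sloping, so the choices are strategic complements.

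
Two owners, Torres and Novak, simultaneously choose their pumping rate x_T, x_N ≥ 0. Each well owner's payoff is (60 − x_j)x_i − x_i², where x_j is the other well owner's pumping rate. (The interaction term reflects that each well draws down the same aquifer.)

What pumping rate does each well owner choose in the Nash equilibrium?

Torres's payoff is (60 − x_N)x_T − x_T².
∂π/∂x_T = 60 − x_N − 2x_T = 0, so x_T = 30 − 0.5x_N.
The game is symmetric, so in equilibrium x_N = x_T: the reaction function gives 1.5x_T = 30, hence x_T = 20.

20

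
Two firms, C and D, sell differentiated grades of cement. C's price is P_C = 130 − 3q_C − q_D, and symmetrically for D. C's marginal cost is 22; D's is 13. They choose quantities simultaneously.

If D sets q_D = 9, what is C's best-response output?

16.5

Firm C's profit: π = q_C(130 − 3q_C − q_D) − 22q_C.
∂π/∂q_C = 108 − 6q_C − q_D = 0 ⇒ q_C = 18 − (1/6)q_D.
At q_D = 9: q_C = 18 − (1/6)·9 = 16.5.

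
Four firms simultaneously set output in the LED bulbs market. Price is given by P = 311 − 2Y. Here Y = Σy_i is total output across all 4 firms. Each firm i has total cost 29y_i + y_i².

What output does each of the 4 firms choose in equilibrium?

23.5

A representative firm's profit is π_i = y_i(311 − 2Y) − 29y_i − y_i², with Y = y_i + Σ_{j≠i} y_j.
First-order condition: 282 − 6y_i − 2Σ_{j≠i} y_j = 0.
Imposing symmetry (y_j = y for all j) turns Σ_{j≠i} y_j into 3y, so 282 = 12y and y = 23.5.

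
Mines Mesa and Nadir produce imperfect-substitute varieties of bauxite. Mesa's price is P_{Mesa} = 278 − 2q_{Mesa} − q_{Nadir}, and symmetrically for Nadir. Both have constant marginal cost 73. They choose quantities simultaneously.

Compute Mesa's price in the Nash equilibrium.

155

Mine Mesa's profit: π = q_{Mesa}(278 − 2q_{Mesa} − q_{Nadir}) − 73q_{Mesa}.
∂π/∂q_{Mesa} = 205 − 4q_{Mesa} − q_{Nadir} = 0 ⇒ q_{Mesa} = 51.25 − 0.25q_{Nadir}.
Setting q_{Mesa} = q_{Nadir} in the reaction function: q_{Mesa} = 51.25 − 0.25q_{Mesa}, so q_{Mesa} = 51.25 / 1.25 = 41.
P_{Mesa} = 278 − 2·41 − 41 = 155.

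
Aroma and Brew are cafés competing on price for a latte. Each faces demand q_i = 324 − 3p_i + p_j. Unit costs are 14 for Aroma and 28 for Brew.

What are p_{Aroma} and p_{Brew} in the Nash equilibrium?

74.4, 80.4

Aroma's profit: π = (p_{Aroma} − 14)(324 − 3p_{Aroma} + p_{Brew}).
∂π/∂p_{Aroma} = 366 − 6p_{Aroma} + p_{Brew} = 0 ⇒ p_{Aroma} = 61 + (1/6)p_{Brew}.
Similarly p_{Brew} = 68 + (1/6)p_{Aroma}.
Solving the two reaction functions simultaneously: (1 − (1/6)(1/6))p_{Aroma} = 61 + (1/6)·68, so (35/36)p_{Aroma} = 217/3 and p_{Aroma} = 74.4.
Then p_{Brew} = 68 + (1/6)·74.4 = 80.4.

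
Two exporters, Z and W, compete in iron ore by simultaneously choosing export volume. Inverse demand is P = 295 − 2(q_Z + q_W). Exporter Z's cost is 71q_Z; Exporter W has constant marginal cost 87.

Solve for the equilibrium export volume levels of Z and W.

Exporter Z's profit: π = q_Z(295 − 2(q_Z + q_W)) − 71q_Z.
∂π/∂q_Z = 224 − 4q_Z − 2q_W = 0, so q_Z = 56 − 0.5q_W.
By the same steps for W: q_W = 52 − 0.5q_Z.
Solving the two reaction functions simultaneously: (1 − (−0.5)(−0.5))q_Z = 56 − 0.5·52, so 0.75q_Z = 30 and q_Z = 40.
Then q_W = 52 − 0.5·40 = 32.

40, 32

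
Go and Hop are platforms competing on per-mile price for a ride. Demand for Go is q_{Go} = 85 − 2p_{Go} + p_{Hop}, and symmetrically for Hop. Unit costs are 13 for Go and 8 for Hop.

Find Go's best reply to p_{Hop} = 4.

Go's profit: π = (p_{Go} − 13)(85 − 2p_{Go} + p_{Hop}).
∂π/∂p_{Go} = 111 − 4p_{Go} + p_{Hop} = 0 ⇒ p_{Go} = 27.75 + 0.25p_{Hop}.
At p_{Hop} = 4: p_{Go} = 27.75 + 0.25·4 = 28.75.

28.75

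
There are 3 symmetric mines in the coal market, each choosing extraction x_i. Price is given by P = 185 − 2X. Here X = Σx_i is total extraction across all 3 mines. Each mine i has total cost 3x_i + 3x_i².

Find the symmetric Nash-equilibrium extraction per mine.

A representative mine's profit is π_i = x_i(185 − 2X) − 3x_i − 3x_i², with X = x_i + Σ_{j≠i} x_j.
First-order condition: 182 − 10x_i − 2Σ_{j≠i} x_j = 0.
Imposing symmetry (x_j = x for all j) turns Σ_{j≠i} x_j into 2x, so 182 = 14x and x = 13.

13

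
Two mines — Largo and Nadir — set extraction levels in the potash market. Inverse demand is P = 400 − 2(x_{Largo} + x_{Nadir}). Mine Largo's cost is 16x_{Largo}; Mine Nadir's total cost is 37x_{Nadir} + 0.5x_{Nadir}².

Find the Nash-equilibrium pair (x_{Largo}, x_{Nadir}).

74.625, 42.75

Mine Largo's profit: π = x_{Largo}(400 − 2(x_{Largo} + x_{Nadir})) − 16x_{Largo}.
∂π/∂x_{Largo} = 384 − 4x_{Largo} − 2x_{Nadir} = 0, so x_{Largo} = 96 − 0.5x_{Nadir}.
For Nadir: ∂π/∂x_{Nadir} = 363 − 5x_{Nadir} − 2x_{Largo} = 0 ⇒ x_{Nadir} = 72.6 − 0.4x_{Largo}.
Substituting the second reaction function into the first: x_{Largo} = 96 − 0.5(72.6 − 0.4x_{Largo}), which gives 0.8x_{Largo} = 59.7 ⇒ x_{Largo} = 74.625.
Then x_{Nadir} = 72.6 − 0.4·74.625 = 42.75.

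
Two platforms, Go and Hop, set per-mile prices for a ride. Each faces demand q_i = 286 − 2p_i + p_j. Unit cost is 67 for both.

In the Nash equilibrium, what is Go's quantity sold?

Go's profit: π = (p_{Go} − 67)(286 − 2p_{Go} + p_{Hop}).
∂π/∂p_{Go} = 420 − 4p_{Go} + p_{Hop} = 0 ⇒ p_{Go} = 105 + 0.25p_{Hop}.
Setting p_{Go} = p_{Hop} in the reaction function: p_{Go} = 105 + 0.25p_{Go}, so p_{Go} = 105 / 0.75 = 140.
q_{Go} = 286 − 2·140 + 140 = 146.

146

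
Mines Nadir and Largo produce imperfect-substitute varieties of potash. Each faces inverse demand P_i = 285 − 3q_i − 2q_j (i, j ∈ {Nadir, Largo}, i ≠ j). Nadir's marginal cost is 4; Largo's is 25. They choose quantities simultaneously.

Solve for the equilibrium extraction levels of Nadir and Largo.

Mine Nadir's profit: π = q_{Nadir}(285 − 3q_{Nadir} − 2q_{Largo}) − 4q_{Nadir}.
∂π/∂q_{Nadir} = 281 − 6q_{Nadir} − 2q_{Largo} = 0 ⇒ q_{Nadir} = 281/6 − (1/3)q_{Largo}.
Similarly q_{Largo} = 130/3 − (1/3)q_{Nadir}.
Substituting the second reaction function into the first: q_{Nadir} = 281/6 − (1/3)(130/3 − (1/3)q_{Nadir}), which gives (8/9)q_{Nadir} = 583/18 ⇒ q_{Nadir} = 36.4375.
Then q_{Largo} = 130/3 − (1/3)·36.4375 = 31.1875.

36.4375, 31.1875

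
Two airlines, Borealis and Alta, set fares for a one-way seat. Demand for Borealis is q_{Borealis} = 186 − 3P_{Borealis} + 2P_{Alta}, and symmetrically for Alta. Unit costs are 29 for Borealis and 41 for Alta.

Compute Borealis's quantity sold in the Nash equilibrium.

124.5

Borealis's profit: π = (P_{Borealis} − 29)(186 − 3P_{Borealis} + 2P_{Alta}).
∂π/∂P_{Borealis} = 273 − 6P_{Borealis} + 2P_{Alta} = 0 ⇒ P_{Borealis} = 45.5 + (1/3)P_{Alta}.
Similarly P_{Alta} = 51.5 + (1/3)P_{Borealis}.
Solving the two reaction functions simultaneously: (1 − (1/3)(1/3))P_{Borealis} = 45.5 + (1/3)·51.5, so (8/9)P_{Borealis} = 188/3 and P_{Borealis} = 70.5.
Then P_{Alta} = 51.5 + (1/3)·70.5 = 75.
q_{Borealis} = 186 − 3·70.5 + 2·75 = 124.5.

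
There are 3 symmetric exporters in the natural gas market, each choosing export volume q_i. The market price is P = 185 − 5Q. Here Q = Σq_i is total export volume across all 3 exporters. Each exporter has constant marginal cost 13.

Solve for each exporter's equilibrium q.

8.6

A representative exporter's profit is π_i = q_i(185 − 5Q) − 13q_i, with Q = q_i + Σ_{j≠i} q_j.
First-order condition: 172 − 10q_i − 5Σ_{j≠i} q_j = 0.
With identical exporters, set every q_j = q: then 172 − 10q − 10q = 0, i.e. q = 172/20 = 8.6.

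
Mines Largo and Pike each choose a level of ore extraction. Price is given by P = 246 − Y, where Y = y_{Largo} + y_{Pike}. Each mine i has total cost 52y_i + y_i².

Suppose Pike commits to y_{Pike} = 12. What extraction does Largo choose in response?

Mine Largo's profit: π = y_{Largo}(246 − (y_{Largo} + y_{Pike})) − 52y_{Largo} − y_{Largo}².
∂π/∂y_{Largo} = 194 − 4y_{Largo} − y_{Pike} = 0, so y_{Largo} = 48.5 − 0.25y_{Pike}.
At y_{Pike} = 12: y_{Largo} = 48.5 − 0.25·12 = 45.5.

45.5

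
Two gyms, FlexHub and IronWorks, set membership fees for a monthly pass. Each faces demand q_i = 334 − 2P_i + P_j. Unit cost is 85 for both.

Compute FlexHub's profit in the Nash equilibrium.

13778

FlexHub's profit: π = (P_{FlexHub} − 85)(334 − 2P_{FlexHub} + P_{IronWorks}).
∂π/∂P_{FlexHub} = 504 − 4P_{FlexHub} + P_{IronWorks} = 0 ⇒ P_{FlexHub} = 126 + 0.25P_{IronWorks}.
Setting P_{FlexHub} = P_{IronWorks} in the reaction function: P_{FlexHub} = 126 + 0.25P_{FlexHub}, so P_{FlexHub} = 126 / 0.75 = 168.
q_{FlexHub} = 334 − 2·168 + 168 = 166.
Profit = (168 − 85)·166 = 13778.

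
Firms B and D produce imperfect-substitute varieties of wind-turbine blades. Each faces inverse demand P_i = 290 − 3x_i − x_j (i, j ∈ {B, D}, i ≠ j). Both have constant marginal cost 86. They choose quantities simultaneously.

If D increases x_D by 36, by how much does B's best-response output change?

Firm B's profit: π = x_B(290 − 3x_B − x_D) − 86x_B.
∂π/∂x_B = 204 − 6x_B − x_D = 0 ⇒ x_B = 34 − (1/6)x_D.
The reaction-function slope is −1/6, so a 36-unit rise in x_D moves x_B by −1/6 × 36 = −6. B's best response falls — the actions are strategic substitutes.

-6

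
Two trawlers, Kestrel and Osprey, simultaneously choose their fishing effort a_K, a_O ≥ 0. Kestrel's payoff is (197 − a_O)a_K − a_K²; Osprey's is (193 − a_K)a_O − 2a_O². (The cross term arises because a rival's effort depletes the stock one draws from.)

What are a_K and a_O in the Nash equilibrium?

85, 27

Expanding Kestrel's payoff: 197a_K − a_Oa_K − a_K².
∂π/∂a_K = 197 − a_O − 2a_K = 0, so a_K = 98.5 − 0.5a_O.
Likewise for Osprey: a_O = 48.25 − 0.25a_K.
Solving the two reaction functions simultaneously: (1 − (−0.5)(−0.25))a_K = 98.5 − 0.5·48.25, so 0.875a_K = 74.375 and a_K = 85.
Then a_O = 48.25 − 0.25·85 = 27.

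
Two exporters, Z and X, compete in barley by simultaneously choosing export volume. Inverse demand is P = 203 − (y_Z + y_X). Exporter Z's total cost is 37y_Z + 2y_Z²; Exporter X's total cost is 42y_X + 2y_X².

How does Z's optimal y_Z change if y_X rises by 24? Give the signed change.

Exporter Z's profit: π = y_Z(203 − (y_Z + y_X)) − 37y_Z − 2y_Z².
∂π/∂y_Z = 166 − 6y_Z − y_X = 0, so y_Z = 83/3 − (1/6)y_X.
The reaction-function slope is −1/6, so a 24-unit rise in y_X moves y_Z by −1/6 × 24 = −4. Z's best response falls — the actions are strategic substitutes.

-4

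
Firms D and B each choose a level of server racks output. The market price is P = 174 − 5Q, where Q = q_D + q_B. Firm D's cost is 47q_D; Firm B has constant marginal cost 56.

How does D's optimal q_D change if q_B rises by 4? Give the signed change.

Firm D's profit: π = q_D(174 − 5(q_D + q_B)) − 47q_D.
∂π/∂q_D = 127 − 10q_D − 5q_B = 0, so q_D = 12.7 − 0.5q_B.
The reaction-function slope is −0.5, so a 4-unit rise in q_B moves q_D by −0.5 × 4 = −2. D's best response falls — the actions are strategic substitutes.

-2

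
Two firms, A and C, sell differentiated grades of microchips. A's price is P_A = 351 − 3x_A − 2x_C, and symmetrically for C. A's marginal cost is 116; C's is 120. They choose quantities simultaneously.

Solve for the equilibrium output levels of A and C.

29.625, 28.625

Firm A's profit: π = x_A(351 − 3x_A − 2x_C) − 116x_A.
∂π/∂x_A = 235 − 6x_A − 2x_C = 0 ⇒ x_A = 235/6 − (1/3)x_C.
Similarly x_C = 38.5 − (1/3)x_A.
Substituting the second reaction function into the first: x_A = 235/6 − (1/3)(38.5 − (1/3)x_A), which gives (8/9)x_A = 79/3 ⇒ x_A = 29.625.
Then x_C = 38.5 − (1/3)·29.625 = 28.625.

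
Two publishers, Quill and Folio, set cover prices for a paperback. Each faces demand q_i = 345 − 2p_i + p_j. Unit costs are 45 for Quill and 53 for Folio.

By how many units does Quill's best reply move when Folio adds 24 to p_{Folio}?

6

Quill's profit: π = (p_{Quill} − 45)(345 − 2p_{Quill} + p_{Folio}).
∂π/∂p_{Quill} = 435 − 4p_{Quill} + p_{Folio} = 0 ⇒ p_{Quill} = 108.75 + 0.25p_{Folio}.
The reaction-function slope is 0.25, so a 24-unit rise in p_{Folio} moves p_{Quill} by 0.25 × 24 = 6. Quill's best response rises — the actions are strategic complements.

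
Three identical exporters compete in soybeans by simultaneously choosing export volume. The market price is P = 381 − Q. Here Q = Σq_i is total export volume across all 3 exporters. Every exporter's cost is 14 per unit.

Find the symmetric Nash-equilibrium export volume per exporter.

A representative exporter's profit is π_i = q_i(381 − Q) − 14q_i, with Q = q_i + Σ_{j≠i} q_j.
First-order condition: 367 − 2q_i − Σ_{j≠i} q_j = 0.
Imposing symmetry (q_j = q for all j) turns Σ_{j≠i} q_j into 2q, so 367 = 4q and q = 91.75.

91.75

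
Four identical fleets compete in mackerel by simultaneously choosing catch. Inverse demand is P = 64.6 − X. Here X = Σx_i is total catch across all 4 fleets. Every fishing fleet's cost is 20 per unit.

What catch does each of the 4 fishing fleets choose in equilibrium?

A representative fishing fleet's profit is π_i = x_i(64.6 − X) − 20x_i, with X = x_i + Σ_{j≠i} x_j.
First-order condition: 44.6 − 2x_i − Σ_{j≠i} x_j = 0.
Imposing symmetry (x_j = x for all j) turns Σ_{j≠i} x_j into 3x, so 44.6 = 5x and x = 8.92.

8.92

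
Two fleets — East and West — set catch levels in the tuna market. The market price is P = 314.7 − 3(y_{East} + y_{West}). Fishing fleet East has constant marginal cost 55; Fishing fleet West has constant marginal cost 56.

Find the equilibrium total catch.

57.6

Fishing fleet East's profit: π = y_{East}(314.7 − 3(y_{East} + y_{West})) − 55y_{East}.
∂π/∂y_{East} = 259.7 − 6y_{East} − 3y_{West} = 0, so y_{East} = 2597/60 − 0.5y_{West}.
By the same steps for West: y_{West} = 2587/60 − 0.5y_{East}.
Solving the two reaction functions simultaneously: (1 − (−0.5)(−0.5))y_{East} = 2597/60 − 0.5·(2587/60), so 0.75y_{East} = 21.725 and y_{East} = 869/30.
Then y_{West} = 2587/60 − 0.5·(869/30) = 859/30.
Total catch: 869/30 + 859/30 = 57.6.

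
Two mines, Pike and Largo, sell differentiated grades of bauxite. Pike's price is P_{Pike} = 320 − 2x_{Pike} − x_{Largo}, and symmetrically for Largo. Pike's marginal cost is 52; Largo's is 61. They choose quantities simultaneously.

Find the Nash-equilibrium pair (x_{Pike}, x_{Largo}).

54.2, 51.2

Mine Pike's profit: π = x_{Pike}(320 − 2x_{Pike} − x_{Largo}) − 52x_{Pike}.
∂π/∂x_{Pike} = 268 − 4x_{Pike} − x_{Largo} = 0 ⇒ x_{Pike} = 67 − 0.25x_{Largo}.
Similarly x_{Largo} = 64.75 − 0.25x_{Pike}.
Substituting the second reaction function into the first: x_{Pike} = 67 − 0.25(64.75 − 0.25x_{Pike}), which gives 0.9375x_{Pike} = 50.8125 ⇒ x_{Pike} = 54.2.
Then x_{Largo} = 64.75 − 0.25·54.2 = 51.2.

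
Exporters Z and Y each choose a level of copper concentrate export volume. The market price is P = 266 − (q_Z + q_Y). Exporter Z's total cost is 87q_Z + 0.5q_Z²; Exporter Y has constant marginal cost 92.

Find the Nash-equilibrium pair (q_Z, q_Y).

36.8, 68.6

Exporter Z's profit: π = q_Z(266 − (q_Z + q_Y)) − 87q_Z − 0.5q_Z².
∂π/∂q_Z = 179 − 3q_Z − q_Y = 0, so q_Z = 179/3 − (1/3)q_Y.
For Y: ∂π/∂q_Y = 174 − 2q_Y − q_Z = 0 ⇒ q_Y = 87 − 0.5q_Z.
Plugging q_Y into Z's best response: q_Z = 179/3 − (1/3)(87 − 0.5q_Z) ⇒ (5/6)q_Z = 92/3, so q_Z = 36.8.
Then q_Y = 87 − 0.5·36.8 = 68.6.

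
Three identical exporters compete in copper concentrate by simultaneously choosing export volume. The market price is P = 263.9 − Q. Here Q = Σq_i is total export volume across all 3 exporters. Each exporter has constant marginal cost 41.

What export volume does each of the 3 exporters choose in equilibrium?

55.725

A representative exporter's profit is π_i = q_i(263.9 − Q) − 41q_i, with Q = q_i + Σ_{j≠i} q_j.
First-order condition: 222.9 − 2q_i − Σ_{j≠i} q_j = 0.
With identical exporters, set every q_j = q: then 222.9 − 2q − 2q = 0, i.e. q = 222.9/4 = 55.725.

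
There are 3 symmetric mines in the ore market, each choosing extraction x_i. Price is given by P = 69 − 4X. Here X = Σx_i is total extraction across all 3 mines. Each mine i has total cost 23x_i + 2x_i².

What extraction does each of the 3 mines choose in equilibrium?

2.3

A representative mine's profit is π_i = x_i(69 − 4X) − 23x_i − 2x_i², with X = x_i + Σ_{j≠i} x_j.
First-order condition: 46 − 12x_i − 4Σ_{j≠i} x_j = 0.
In a symmetric equilibrium every mine chooses the same x, so Σ_{j≠i} x_j = 2x. The condition becomes 46 − 20x = 0, giving x = 46/20 = 2.3.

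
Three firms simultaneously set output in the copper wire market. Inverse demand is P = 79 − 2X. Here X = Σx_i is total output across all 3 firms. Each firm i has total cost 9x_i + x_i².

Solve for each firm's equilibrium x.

A representative firm's profit is π_i = x_i(79 − 2X) − 9x_i − x_i², with X = x_i + Σ_{j≠i} x_j.
First-order condition: 70 − 6x_i − 2Σ_{j≠i} x_j = 0.
With identical firms, set every x_j = x: then 70 − 6x − 4x = 0, i.e. x = 70/10 = 7.

7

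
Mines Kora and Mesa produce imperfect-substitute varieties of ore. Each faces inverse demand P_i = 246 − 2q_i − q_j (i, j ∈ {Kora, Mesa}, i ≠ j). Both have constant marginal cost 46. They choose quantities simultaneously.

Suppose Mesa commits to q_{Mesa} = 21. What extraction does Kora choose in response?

Mine Kora's profit: π = q_{Kora}(246 − 2q_{Kora} − q_{Mesa}) − 46q_{Kora}.
∂π/∂q_{Kora} = 200 − 4q_{Kora} − q_{Mesa} = 0 ⇒ q_{Kora} = 50 − 0.25q_{Mesa}.
At q_{Mesa} = 21: q_{Kora} = 50 − 0.25·21 = 44.75.

44.75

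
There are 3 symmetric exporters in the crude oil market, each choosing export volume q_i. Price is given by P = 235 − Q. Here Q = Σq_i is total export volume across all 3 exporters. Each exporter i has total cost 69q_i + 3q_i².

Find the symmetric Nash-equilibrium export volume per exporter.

A representative exporter's profit is π_i = q_i(235 − Q) − 69q_i − 3q_i², with Q = q_i + Σ_{j≠i} q_j.
First-order condition: 166 − 8q_i − Σ_{j≠i} q_j = 0.
In a symmetric equilibrium every exporter chooses the same q, so Σ_{j≠i} q_j = 2q. The condition becomes 166 − 10q = 0, giving q = 166/10 = 16.6.

16.6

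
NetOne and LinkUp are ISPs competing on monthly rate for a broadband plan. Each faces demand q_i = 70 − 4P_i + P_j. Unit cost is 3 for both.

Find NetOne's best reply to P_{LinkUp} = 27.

13.625

NetOne's profit: π = (P_{NetOne} − 3)(70 − 4P_{NetOne} + P_{LinkUp}).
∂π/∂P_{NetOne} = 82 − 8P_{NetOne} + P_{LinkUp} = 0 ⇒ P_{NetOne} = 10.25 + 0.125P_{LinkUp}.
At P_{LinkUp} = 27: P_{NetOne} = 10.25 + 0.125·27 = 13.625.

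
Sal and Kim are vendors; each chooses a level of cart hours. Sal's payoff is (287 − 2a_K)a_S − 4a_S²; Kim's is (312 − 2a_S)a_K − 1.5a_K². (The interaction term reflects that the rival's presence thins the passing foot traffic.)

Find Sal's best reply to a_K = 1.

Expanding Sal's payoff: 287a_S − 2a_Ka_S − 4a_S².
∂π/∂a_S = 287 − 2a_K − 8a_S = 0, so a_S = 35.875 − 0.25a_K.
At a_K = 1: a_S = 35.875 − 0.25·1 = 35.625.

35.625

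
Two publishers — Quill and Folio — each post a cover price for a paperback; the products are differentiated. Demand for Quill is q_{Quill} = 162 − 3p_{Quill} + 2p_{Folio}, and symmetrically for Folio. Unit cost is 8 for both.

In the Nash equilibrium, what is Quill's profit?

4446.75

Quill's profit: π = (p_{Quill} − 8)(162 − 3p_{Quill} + 2p_{Folio}).
∂π/∂p_{Quill} = 186 − 6p_{Quill} + 2p_{Folio} = 0 ⇒ p_{Quill} = 31 + (1/3)p_{Folio}.
The game is symmetric, so in equilibrium p_{Folio} = p_{Quill}: the reaction function gives (2/3)p_{Quill} = 31, hence p_{Quill} = 46.5.
q_{Quill} = 162 − 3·46.5 + 2·46.5 = 115.5.
Profit = (46.5 − 8)·115.5 = 4446.75.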